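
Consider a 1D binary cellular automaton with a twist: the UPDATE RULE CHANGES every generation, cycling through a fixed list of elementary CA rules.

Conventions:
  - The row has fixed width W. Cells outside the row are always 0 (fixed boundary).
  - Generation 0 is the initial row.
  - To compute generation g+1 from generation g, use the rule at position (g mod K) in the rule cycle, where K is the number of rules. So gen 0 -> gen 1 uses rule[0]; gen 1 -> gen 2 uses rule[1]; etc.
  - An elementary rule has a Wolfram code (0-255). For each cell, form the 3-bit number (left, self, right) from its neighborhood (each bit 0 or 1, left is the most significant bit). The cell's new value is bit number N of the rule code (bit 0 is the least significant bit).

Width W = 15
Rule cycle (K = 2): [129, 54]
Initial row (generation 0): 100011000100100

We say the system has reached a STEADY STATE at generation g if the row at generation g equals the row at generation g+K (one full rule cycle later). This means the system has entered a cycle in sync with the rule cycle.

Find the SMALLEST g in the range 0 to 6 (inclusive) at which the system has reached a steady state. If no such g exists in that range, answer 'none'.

Gen 0: 100011000100100
Gen 1 (rule 129): 001000010000001
Gen 2 (rule 54): 011100111000011
Gen 3 (rule 129): 001000010011000
Gen 4 (rule 54): 011100111100100
Gen 5 (rule 129): 001000011000001
Gen 6 (rule 54): 011100100100011
Gen 7 (rule 129): 001000000001000
Gen 8 (rule 54): 011100000011100

Answer: none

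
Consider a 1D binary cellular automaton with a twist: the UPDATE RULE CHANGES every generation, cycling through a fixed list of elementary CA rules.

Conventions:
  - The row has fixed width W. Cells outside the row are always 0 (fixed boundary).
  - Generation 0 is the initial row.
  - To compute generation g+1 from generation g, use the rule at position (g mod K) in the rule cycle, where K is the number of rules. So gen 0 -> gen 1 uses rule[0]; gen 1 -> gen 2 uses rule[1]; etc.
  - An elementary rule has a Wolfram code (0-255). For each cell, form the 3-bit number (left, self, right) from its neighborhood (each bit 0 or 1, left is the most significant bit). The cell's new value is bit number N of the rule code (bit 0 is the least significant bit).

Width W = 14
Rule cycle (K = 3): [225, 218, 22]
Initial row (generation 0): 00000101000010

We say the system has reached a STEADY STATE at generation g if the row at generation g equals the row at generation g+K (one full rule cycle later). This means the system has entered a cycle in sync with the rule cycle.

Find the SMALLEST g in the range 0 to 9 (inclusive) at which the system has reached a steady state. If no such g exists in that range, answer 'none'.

Gen 0: 00000101000010
Gen 1 (rule 225): 11110010011000
Gen 2 (rule 218): 11111101111100
Gen 3 (rule 22): 00000000000010
Gen 4 (rule 225): 11111111111000
Gen 5 (rule 218): 11111111111100
Gen 6 (rule 22): 00000000000010
Gen 7 (rule 225): 11111111111000
Gen 8 (rule 218): 11111111111100
Gen 9 (rule 22): 00000000000010
Gen 10 (rule 225): 11111111111000
Gen 11 (rule 218): 11111111111100
Gen 12 (rule 22): 00000000000010

Answer: 3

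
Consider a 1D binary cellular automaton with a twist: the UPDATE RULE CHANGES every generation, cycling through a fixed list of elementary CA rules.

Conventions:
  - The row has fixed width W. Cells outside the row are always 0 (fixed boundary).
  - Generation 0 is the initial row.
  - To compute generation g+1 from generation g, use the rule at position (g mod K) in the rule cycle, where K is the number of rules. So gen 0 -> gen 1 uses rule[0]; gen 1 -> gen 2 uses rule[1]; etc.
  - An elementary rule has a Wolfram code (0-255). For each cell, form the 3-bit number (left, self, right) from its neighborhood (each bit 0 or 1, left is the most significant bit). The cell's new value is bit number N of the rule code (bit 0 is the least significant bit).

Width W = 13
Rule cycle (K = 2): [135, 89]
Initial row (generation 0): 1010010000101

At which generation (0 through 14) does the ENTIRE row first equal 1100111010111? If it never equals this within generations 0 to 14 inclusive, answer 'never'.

Gen 0: 1010010000101
Gen 1 (rule 135): 1010110111101
Gen 2 (rule 89): 0000110100100
Gen 3 (rule 135): 1111000101101
Gen 4 (rule 89): 1001110001100
Gen 5 (rule 135): 1010100110001
Gen 6 (rule 89): 0000010111100
Gen 7 (rule 135): 1111110011001
Gen 8 (rule 89): 1000011011100
Gen 9 (rule 135): 1011100001001
Gen 10 (rule 89): 0010111100100
Gen 11 (rule 135): 1110011001101
Gen 12 (rule 89): 1011011101100
Gen 13 (rule 135): 1000001000001
Gen 14 (rule 89): 0111100111100

Answer: never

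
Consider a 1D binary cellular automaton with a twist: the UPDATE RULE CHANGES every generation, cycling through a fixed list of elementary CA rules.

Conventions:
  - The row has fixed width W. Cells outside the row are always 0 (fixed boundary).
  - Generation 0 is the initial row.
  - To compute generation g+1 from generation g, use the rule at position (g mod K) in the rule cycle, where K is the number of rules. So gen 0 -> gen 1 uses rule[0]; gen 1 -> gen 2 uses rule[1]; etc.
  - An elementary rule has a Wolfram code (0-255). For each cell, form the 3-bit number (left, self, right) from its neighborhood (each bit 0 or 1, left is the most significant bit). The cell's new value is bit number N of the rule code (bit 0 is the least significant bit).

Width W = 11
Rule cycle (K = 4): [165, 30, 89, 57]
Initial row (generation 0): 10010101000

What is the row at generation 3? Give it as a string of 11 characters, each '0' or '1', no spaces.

Answer: 10011111001

Derivation:
Gen 0: 10010101000
Gen 1 (rule 165): 10011111011
Gen 2 (rule 30): 11110000010
Gen 3 (rule 89): 10011111001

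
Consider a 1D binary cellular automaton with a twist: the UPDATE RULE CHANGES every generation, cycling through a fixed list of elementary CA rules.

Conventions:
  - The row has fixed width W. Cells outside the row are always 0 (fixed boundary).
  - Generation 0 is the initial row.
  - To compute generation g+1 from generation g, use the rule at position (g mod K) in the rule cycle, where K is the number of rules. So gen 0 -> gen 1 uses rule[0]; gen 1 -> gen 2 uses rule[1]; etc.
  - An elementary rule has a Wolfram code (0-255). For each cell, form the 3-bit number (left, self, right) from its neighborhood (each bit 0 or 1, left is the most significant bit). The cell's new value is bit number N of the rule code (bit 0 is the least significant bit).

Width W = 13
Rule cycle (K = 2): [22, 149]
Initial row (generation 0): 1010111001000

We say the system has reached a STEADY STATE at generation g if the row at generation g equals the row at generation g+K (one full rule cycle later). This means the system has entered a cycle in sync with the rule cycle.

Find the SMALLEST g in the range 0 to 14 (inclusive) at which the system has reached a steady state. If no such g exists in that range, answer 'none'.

Gen 0: 1010111001000
Gen 1 (rule 22): 1010000111100
Gen 2 (rule 149): 1011110011011
Gen 3 (rule 22): 1000001100000
Gen 4 (rule 149): 1111100011111
Gen 5 (rule 22): 0000010100000
Gen 6 (rule 149): 1111010111111
Gen 7 (rule 22): 0000010000000
Gen 8 (rule 149): 1111011111111
Gen 9 (rule 22): 0000000000000
Gen 10 (rule 149): 1111111111111
Gen 11 (rule 22): 0000000000000
Gen 12 (rule 149): 1111111111111
Gen 13 (rule 22): 0000000000000
Gen 14 (rule 149): 1111111111111
Gen 15 (rule 22): 0000000000000
Gen 16 (rule 149): 1111111111111

Answer: 9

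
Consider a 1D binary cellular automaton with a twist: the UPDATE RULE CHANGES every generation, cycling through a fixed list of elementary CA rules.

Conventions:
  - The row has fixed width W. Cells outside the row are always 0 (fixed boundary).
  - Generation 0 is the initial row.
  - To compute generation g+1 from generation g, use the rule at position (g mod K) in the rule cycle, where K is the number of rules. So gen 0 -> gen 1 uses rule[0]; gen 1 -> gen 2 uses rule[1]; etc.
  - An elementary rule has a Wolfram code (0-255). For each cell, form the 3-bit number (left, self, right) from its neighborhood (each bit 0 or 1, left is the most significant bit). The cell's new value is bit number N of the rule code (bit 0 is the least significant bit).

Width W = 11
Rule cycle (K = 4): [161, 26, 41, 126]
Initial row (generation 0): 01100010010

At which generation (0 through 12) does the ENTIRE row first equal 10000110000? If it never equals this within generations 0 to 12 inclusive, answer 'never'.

Gen 0: 01100010010
Gen 1 (rule 161): 00001000000
Gen 2 (rule 26): 00010100000
Gen 3 (rule 41): 11001001111
Gen 4 (rule 126): 11111111001
Gen 5 (rule 161): 01111110000
Gen 6 (rule 26): 11000001000
Gen 7 (rule 41): 10011100011
Gen 8 (rule 126): 11110110111
Gen 9 (rule 161): 01101001010
Gen 10 (rule 26): 11000110001
Gen 11 (rule 41): 10010100100
Gen 12 (rule 126): 11111111110

Answer: never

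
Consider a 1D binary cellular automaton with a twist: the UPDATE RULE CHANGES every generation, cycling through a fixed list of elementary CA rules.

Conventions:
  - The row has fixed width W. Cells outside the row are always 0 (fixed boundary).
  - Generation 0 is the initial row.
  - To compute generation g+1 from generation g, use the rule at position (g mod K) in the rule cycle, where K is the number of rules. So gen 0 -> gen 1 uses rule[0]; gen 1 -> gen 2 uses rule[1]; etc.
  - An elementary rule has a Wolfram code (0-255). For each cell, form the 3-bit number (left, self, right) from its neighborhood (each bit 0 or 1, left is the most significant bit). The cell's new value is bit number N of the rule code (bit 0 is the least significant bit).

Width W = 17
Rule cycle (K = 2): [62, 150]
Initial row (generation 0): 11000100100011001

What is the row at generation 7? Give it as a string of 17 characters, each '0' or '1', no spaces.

Gen 0: 11000100100011001
Gen 1 (rule 62): 10101111110110111
Gen 2 (rule 150): 10100111100000010
Gen 3 (rule 62): 11111100010000111
Gen 4 (rule 150): 01111010111001010
Gen 5 (rule 62): 11000111100111111
Gen 6 (rule 150): 00101011011011110
Gen 7 (rule 62): 01111110110110001

Answer: 01111110110110001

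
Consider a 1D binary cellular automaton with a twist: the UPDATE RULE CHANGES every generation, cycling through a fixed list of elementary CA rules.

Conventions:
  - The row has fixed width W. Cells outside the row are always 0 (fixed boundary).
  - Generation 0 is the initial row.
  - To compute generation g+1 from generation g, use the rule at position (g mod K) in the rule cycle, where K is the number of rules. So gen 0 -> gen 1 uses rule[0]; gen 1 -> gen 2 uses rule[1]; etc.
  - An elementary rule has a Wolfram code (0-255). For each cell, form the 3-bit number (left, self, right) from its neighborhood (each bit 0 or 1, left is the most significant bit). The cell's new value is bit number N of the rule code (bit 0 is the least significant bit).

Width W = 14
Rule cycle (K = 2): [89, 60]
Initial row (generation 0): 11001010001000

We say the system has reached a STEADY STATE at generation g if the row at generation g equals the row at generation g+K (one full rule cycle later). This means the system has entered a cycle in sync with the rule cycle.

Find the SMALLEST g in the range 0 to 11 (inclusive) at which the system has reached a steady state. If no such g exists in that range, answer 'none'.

Answer: none

Derivation:
Gen 0: 11001010001000
Gen 1 (rule 89): 11100001100111
Gen 2 (rule 60): 10010001010100
Gen 3 (rule 89): 01001100000011
Gen 4 (rule 60): 01101010000010
Gen 5 (rule 89): 01100001111001
Gen 6 (rule 60): 01010001000101
Gen 7 (rule 89): 00001100110000
Gen 8 (rule 60): 00001010101000
Gen 9 (rule 89): 11100000000111
Gen 10 (rule 60): 10010000000100
Gen 11 (rule 89): 01001111110011
Gen 12 (rule 60): 01101000001010
Gen 13 (rule 89): 01100111100001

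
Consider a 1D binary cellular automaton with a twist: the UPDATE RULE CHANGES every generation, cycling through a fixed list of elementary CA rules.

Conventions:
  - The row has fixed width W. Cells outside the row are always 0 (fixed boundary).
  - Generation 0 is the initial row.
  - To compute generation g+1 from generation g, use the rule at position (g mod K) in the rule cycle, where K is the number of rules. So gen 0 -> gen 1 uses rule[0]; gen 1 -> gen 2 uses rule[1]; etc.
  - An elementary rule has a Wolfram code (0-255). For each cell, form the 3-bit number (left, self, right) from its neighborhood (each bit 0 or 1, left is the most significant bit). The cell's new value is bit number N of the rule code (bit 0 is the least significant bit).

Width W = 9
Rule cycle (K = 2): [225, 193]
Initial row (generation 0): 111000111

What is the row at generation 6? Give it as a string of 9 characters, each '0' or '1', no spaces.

Answer: 001110010

Derivation:
Gen 0: 111000111
Gen 1 (rule 225): 011010011
Gen 2 (rule 193): 001000001
Gen 3 (rule 225): 100011100
Gen 4 (rule 193): 001001101
Gen 5 (rule 225): 100000110
Gen 6 (rule 193): 001110010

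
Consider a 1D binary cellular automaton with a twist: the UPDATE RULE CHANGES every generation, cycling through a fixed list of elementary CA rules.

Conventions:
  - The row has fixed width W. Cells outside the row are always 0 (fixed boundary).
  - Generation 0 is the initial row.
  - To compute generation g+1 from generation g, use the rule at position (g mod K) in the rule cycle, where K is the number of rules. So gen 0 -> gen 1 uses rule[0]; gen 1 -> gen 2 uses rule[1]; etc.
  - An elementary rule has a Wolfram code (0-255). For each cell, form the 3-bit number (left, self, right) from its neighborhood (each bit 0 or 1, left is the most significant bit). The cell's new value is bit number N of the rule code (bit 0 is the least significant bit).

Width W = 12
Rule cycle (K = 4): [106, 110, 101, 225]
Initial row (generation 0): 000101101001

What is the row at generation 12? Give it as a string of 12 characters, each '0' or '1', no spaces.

Gen 0: 000101101001
Gen 1 (rule 106): 001011110010
Gen 2 (rule 110): 011110010110
Gen 3 (rule 101): 000010011010
Gen 4 (rule 225): 111000001100
Gen 5 (rule 106): 101000011100
Gen 6 (rule 110): 111000110100
Gen 7 (rule 101): 001010011101
Gen 8 (rule 225): 100100001110
Gen 9 (rule 106): 001000011010
Gen 10 (rule 110): 011000111110
Gen 11 (rule 101): 001010000010
Gen 12 (rule 225): 100100111000

Answer: 100100111000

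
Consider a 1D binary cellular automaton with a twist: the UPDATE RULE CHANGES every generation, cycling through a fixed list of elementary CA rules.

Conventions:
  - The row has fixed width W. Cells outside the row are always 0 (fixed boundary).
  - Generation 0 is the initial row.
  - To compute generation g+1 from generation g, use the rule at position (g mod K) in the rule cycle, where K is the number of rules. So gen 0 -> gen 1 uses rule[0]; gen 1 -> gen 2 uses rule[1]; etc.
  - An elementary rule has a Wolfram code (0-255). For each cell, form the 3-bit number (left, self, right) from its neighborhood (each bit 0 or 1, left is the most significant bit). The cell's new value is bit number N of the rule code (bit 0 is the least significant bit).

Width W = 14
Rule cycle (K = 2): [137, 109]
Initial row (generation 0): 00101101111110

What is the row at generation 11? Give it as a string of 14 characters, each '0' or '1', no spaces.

Answer: 11111111111110

Derivation:
Gen 0: 00101101111110
Gen 1 (rule 137): 10001001111100
Gen 2 (rule 109): 10101001000101
Gen 3 (rule 137): 00000000010000
Gen 4 (rule 109): 11111111010111
Gen 5 (rule 137): 11111110000110
Gen 6 (rule 109): 10000010110110
Gen 7 (rule 137): 00111000100100
Gen 8 (rule 109): 10101010100101
Gen 9 (rule 137): 00000000000000
Gen 10 (rule 109): 11111111111111
Gen 11 (rule 137): 11111111111110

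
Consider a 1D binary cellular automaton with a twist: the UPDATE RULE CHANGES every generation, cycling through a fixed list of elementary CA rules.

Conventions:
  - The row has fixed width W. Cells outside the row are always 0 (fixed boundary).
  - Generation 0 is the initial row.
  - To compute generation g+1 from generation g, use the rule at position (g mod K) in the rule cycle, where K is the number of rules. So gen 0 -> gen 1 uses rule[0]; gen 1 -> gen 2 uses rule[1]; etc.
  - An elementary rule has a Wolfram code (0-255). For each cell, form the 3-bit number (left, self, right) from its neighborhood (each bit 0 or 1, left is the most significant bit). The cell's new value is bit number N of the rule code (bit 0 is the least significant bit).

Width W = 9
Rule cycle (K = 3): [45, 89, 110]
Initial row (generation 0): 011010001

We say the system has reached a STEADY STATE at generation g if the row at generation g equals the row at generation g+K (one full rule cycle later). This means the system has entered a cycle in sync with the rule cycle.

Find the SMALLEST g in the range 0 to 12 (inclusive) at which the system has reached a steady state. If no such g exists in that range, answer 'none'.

Answer: none

Derivation:
Gen 0: 011010001
Gen 1 (rule 45): 010110101
Gen 2 (rule 89): 000110000
Gen 3 (rule 110): 001110000
Gen 4 (rule 45): 101000111
Gen 5 (rule 89): 000110101
Gen 6 (rule 110): 001111111
Gen 7 (rule 45): 101000000
Gen 8 (rule 89): 000111111
Gen 9 (rule 110): 001100001
Gen 10 (rule 45): 101001101
Gen 11 (rule 89): 000101100
Gen 12 (rule 110): 001111100
Gen 13 (rule 45): 101000001
Gen 14 (rule 89): 000111100
Gen 15 (rule 110): 001100100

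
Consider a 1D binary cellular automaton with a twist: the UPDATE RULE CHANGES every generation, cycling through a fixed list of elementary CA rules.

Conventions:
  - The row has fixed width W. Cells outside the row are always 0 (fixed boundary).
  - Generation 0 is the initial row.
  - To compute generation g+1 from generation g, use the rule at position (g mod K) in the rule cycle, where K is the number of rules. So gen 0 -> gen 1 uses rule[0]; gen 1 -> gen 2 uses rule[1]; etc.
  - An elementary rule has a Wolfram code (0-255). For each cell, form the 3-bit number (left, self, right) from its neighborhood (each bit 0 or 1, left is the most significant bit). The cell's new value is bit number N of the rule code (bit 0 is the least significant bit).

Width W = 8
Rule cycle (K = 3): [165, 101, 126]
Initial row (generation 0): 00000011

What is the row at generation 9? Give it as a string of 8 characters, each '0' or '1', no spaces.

Gen 0: 00000011
Gen 1 (rule 165): 11111000
Gen 2 (rule 101): 00001011
Gen 3 (rule 126): 00011111
Gen 4 (rule 165): 11001110
Gen 5 (rule 101): 01000010
Gen 6 (rule 126): 11100111
Gen 7 (rule 165): 01000010
Gen 8 (rule 101): 01011010
Gen 9 (rule 126): 11111111

Answer: 11111111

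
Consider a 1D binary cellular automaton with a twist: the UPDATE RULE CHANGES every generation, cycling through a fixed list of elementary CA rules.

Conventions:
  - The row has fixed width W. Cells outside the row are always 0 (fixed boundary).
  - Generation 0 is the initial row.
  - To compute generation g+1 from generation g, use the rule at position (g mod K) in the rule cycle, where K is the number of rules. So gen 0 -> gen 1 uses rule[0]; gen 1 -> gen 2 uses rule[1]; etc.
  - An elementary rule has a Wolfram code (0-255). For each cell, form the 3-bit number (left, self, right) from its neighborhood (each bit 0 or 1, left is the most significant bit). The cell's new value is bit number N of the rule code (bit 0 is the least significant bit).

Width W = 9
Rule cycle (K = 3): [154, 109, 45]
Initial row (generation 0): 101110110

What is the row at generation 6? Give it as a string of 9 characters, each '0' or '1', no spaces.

Answer: 100000000

Derivation:
Gen 0: 101110110
Gen 1 (rule 154): 001100101
Gen 2 (rule 109): 101100111
Gen 3 (rule 45): 111000100
Gen 4 (rule 154): 110101010
Gen 5 (rule 109): 111111110
Gen 6 (rule 45): 100000000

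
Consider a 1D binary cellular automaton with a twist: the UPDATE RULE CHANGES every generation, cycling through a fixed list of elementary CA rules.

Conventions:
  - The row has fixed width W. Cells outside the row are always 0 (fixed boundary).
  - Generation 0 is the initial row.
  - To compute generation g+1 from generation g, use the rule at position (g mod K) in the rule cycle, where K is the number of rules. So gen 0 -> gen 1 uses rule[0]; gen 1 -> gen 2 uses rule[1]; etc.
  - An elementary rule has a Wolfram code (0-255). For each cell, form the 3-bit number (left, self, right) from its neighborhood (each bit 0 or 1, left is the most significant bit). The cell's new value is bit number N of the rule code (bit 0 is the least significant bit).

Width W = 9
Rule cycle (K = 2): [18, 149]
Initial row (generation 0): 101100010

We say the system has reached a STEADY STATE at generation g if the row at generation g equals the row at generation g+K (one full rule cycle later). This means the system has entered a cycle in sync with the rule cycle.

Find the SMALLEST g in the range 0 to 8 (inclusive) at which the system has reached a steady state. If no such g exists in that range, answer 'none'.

Gen 0: 101100010
Gen 1 (rule 18): 000010101
Gen 2 (rule 149): 111010101
Gen 3 (rule 18): 000000000
Gen 4 (rule 149): 111111111
Gen 5 (rule 18): 000000000
Gen 6 (rule 149): 111111111
Gen 7 (rule 18): 000000000
Gen 8 (rule 149): 111111111
Gen 9 (rule 18): 000000000
Gen 10 (rule 149): 111111111

Answer: 3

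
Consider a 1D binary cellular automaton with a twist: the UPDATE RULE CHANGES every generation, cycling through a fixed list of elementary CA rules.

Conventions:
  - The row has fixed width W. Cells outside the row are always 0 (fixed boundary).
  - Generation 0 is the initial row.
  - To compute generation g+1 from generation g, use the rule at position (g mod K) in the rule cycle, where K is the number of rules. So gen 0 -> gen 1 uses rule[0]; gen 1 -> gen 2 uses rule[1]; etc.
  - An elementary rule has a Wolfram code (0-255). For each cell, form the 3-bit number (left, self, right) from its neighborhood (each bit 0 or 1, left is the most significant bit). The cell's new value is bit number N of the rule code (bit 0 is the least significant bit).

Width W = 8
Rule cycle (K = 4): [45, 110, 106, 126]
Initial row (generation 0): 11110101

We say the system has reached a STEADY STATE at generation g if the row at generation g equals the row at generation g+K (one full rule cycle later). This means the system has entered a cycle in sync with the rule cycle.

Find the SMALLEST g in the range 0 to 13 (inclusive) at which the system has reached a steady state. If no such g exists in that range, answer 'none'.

Answer: none

Derivation:
Gen 0: 11110101
Gen 1 (rule 45): 10001111
Gen 2 (rule 110): 10011001
Gen 3 (rule 106): 00111010
Gen 4 (rule 126): 01101111
Gen 5 (rule 45): 01011000
Gen 6 (rule 110): 11111000
Gen 7 (rule 106): 10001000
Gen 8 (rule 126): 11011100
Gen 9 (rule 45): 10110001
Gen 10 (rule 110): 11110011
Gen 11 (rule 106): 10010111
Gen 12 (rule 126): 11111101
Gen 13 (rule 45): 10000011
Gen 14 (rule 110): 10000111
Gen 15 (rule 106): 00001101
Gen 16 (rule 126): 00011111
Gen 17 (rule 45): 11010000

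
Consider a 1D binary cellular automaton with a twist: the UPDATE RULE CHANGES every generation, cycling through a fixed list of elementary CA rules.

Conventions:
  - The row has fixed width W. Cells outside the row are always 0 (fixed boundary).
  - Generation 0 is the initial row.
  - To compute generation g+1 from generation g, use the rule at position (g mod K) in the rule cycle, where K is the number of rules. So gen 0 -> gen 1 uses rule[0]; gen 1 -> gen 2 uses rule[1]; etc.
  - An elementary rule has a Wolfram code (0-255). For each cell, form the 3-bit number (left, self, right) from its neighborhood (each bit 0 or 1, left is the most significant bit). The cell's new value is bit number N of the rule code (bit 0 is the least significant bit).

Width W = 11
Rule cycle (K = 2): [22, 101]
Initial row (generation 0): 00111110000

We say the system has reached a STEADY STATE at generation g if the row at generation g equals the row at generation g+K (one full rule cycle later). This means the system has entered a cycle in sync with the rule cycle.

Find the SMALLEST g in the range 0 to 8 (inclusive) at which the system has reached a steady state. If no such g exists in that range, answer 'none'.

Answer: 2

Derivation:
Gen 0: 00111110000
Gen 1 (rule 22): 01000001000
Gen 2 (rule 101): 01011101011
Gen 3 (rule 22): 11000001000
Gen 4 (rule 101): 01011101011
Gen 5 (rule 22): 11000001000
Gen 6 (rule 101): 01011101011
Gen 7 (rule 22): 11000001000
Gen 8 (rule 101): 01011101011
Gen 9 (rule 22): 11000001000
Gen 10 (rule 101): 01011101011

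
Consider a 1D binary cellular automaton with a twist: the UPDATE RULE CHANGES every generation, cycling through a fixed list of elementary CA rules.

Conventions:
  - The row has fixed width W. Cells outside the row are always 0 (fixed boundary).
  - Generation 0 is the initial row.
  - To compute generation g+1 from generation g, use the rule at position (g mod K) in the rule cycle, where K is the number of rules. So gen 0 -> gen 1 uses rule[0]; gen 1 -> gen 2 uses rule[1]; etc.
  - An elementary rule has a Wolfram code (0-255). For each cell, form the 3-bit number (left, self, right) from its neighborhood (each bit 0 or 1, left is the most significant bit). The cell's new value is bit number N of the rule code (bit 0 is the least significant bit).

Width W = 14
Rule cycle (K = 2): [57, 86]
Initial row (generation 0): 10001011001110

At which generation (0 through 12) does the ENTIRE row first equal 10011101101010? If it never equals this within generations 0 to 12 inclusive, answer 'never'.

Gen 0: 10001011001110
Gen 1 (rule 57): 01100110101001
Gen 2 (rule 86): 10111010101111
Gen 3 (rule 57): 01100101011000
Gen 4 (rule 86): 10111101001100
Gen 5 (rule 57): 01100010101011
Gen 6 (rule 86): 10110110101001
Gen 7 (rule 57): 01101101010100
Gen 8 (rule 86): 10100101010110
Gen 9 (rule 57): 01010010101101
Gen 10 (rule 86): 11011110100101
Gen 11 (rule 57): 10110001010010
Gen 12 (rule 86): 10011011011111

Answer: never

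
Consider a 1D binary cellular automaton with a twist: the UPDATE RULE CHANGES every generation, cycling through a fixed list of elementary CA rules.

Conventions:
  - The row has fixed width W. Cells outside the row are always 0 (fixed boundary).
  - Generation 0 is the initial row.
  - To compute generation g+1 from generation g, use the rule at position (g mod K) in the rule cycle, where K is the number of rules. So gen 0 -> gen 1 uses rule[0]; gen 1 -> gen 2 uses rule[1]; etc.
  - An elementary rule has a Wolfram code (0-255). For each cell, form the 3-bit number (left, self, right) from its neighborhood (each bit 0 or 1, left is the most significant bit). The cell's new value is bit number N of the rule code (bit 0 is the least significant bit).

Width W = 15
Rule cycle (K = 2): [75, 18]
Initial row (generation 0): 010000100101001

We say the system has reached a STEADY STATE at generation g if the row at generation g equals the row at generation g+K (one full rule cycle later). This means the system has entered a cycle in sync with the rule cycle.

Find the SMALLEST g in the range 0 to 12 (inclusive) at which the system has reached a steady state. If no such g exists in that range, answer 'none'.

Gen 0: 010000100101001
Gen 1 (rule 75): 100111001000010
Gen 2 (rule 18): 011000110100101
Gen 3 (rule 75): 111011110001000
Gen 4 (rule 18): 000000001010100
Gen 5 (rule 75): 111111110000001
Gen 6 (rule 18): 000000001000010
Gen 7 (rule 75): 111111110011100
Gen 8 (rule 18): 000000001100010
Gen 9 (rule 75): 111111111101100
Gen 10 (rule 18): 000000000000010
Gen 11 (rule 75): 111111111111100
Gen 12 (rule 18): 000000000000010
Gen 13 (rule 75): 111111111111100
Gen 14 (rule 18): 000000000000010

Answer: 10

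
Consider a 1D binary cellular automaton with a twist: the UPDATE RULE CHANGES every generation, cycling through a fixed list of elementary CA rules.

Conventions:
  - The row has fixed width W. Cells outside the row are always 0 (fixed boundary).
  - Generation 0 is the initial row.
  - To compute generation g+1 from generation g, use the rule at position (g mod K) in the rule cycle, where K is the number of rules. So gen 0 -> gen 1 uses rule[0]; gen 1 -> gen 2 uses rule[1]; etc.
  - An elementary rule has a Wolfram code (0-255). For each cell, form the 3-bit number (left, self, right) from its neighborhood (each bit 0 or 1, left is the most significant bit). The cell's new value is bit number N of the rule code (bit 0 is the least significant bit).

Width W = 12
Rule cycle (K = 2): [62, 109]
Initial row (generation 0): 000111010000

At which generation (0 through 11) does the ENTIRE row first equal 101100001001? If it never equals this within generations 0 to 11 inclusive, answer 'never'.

Gen 0: 000111010000
Gen 1 (rule 62): 001100111000
Gen 2 (rule 109): 101100101011
Gen 3 (rule 62): 111011111110
Gen 4 (rule 109): 101110000010
Gen 5 (rule 62): 111001000111
Gen 6 (rule 109): 101001010101
Gen 7 (rule 62): 111111111111
Gen 8 (rule 109): 100000000001
Gen 9 (rule 62): 110000000011
Gen 10 (rule 109): 110111111011
Gen 11 (rule 62): 101100000110

Answer: never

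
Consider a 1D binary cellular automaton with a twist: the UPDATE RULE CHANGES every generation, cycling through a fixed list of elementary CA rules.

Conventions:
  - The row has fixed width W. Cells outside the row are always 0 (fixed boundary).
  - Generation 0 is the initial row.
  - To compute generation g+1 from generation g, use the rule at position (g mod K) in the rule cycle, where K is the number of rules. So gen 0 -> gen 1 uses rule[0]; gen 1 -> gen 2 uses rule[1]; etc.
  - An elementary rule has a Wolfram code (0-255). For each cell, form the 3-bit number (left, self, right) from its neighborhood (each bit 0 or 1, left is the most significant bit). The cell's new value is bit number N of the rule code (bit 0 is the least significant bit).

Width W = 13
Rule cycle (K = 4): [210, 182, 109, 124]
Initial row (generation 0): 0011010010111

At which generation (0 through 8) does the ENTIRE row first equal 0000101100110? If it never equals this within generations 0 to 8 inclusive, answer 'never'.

Answer: never

Derivation:
Gen 0: 0011010010111
Gen 1 (rule 210): 0101001100011
Gen 2 (rule 182): 1111110010100
Gen 3 (rule 109): 1000010011101
Gen 4 (rule 124): 1100011010111
Gen 5 (rule 210): 0110101000011
Gen 6 (rule 182): 1001111100100
Gen 7 (rule 109): 1001000100101
Gen 8 (rule 124): 1101100110111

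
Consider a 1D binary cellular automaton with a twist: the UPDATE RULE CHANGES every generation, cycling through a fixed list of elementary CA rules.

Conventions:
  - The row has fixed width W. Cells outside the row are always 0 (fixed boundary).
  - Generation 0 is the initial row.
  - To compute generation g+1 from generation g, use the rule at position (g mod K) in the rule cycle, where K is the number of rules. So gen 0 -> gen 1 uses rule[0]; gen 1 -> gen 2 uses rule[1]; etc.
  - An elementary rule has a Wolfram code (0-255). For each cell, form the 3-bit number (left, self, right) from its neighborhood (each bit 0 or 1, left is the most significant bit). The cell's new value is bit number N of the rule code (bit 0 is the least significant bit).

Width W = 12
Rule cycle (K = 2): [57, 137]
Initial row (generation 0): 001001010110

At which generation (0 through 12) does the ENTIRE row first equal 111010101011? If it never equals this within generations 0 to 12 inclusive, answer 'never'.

Answer: never

Derivation:
Gen 0: 001001010110
Gen 1 (rule 57): 100100101101
Gen 2 (rule 137): 000000001000
Gen 3 (rule 57): 111111100111
Gen 4 (rule 137): 111111000110
Gen 5 (rule 57): 100000110101
Gen 6 (rule 137): 001110100000
Gen 7 (rule 57): 101001011111
Gen 8 (rule 137): 000000011110
Gen 9 (rule 57): 111111010001
Gen 10 (rule 137): 111110000100
Gen 11 (rule 57): 100001110011
Gen 12 (rule 137): 001101100010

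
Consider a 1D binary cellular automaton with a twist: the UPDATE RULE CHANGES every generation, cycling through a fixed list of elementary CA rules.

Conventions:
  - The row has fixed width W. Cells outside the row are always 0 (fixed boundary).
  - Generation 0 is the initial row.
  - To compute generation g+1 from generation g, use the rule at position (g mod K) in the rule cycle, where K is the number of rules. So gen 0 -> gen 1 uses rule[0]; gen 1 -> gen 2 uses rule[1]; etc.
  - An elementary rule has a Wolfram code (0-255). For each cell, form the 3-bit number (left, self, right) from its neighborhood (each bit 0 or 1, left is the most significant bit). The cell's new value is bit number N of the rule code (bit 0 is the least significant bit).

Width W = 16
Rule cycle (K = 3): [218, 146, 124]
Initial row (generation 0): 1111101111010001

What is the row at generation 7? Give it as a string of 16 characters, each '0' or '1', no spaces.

Answer: 1111110000001111

Derivation:
Gen 0: 1111101111010001
Gen 1 (rule 218): 1111101111001010
Gen 2 (rule 146): 0111000110110001
Gen 3 (rule 124): 0101100111111001
Gen 4 (rule 218): 1001111111111110
Gen 5 (rule 146): 0110111111111101
Gen 6 (rule 124): 0111100000000111
Gen 7 (rule 218): 1111110000001111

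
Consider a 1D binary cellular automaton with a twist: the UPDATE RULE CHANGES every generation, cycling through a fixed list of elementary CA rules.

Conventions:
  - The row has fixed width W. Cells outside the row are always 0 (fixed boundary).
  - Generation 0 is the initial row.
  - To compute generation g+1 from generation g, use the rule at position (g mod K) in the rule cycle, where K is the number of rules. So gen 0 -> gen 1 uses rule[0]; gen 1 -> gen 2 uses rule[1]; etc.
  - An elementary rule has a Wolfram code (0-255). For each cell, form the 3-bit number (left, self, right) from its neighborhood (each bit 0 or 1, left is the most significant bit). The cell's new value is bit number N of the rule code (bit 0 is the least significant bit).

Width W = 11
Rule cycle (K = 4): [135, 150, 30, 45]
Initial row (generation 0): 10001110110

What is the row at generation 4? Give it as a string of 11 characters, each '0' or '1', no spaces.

Gen 0: 10001110110
Gen 1 (rule 135): 10110100000
Gen 2 (rule 150): 10000110000
Gen 3 (rule 30): 11001101000
Gen 4 (rule 45): 10001011011

Answer: 10001011011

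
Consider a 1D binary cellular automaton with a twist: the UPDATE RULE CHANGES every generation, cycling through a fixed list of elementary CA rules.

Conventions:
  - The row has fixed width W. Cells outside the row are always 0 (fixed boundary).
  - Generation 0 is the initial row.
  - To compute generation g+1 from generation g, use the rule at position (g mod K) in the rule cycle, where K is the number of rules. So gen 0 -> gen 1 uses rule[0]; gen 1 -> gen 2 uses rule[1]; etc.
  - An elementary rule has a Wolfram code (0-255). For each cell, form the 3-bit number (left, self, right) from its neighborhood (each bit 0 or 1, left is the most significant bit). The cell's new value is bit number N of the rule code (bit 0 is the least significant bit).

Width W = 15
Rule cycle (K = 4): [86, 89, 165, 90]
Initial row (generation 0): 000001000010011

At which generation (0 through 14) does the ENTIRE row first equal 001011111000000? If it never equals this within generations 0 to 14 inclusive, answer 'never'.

Gen 0: 000001000010011
Gen 1 (rule 86): 000011100111101
Gen 2 (rule 89): 111010110100100
Gen 3 (rule 165): 010111001100101
Gen 4 (rule 90): 100101111111000
Gen 5 (rule 86): 111100000001100
Gen 6 (rule 89): 100111111101111
Gen 7 (rule 165): 100011111010110
Gen 8 (rule 90): 010110001000111
Gen 9 (rule 86): 110011011101001
Gen 10 (rule 89): 111011010100100
Gen 11 (rule 165): 010100111100101
Gen 12 (rule 90): 100011100111000
Gen 13 (rule 86): 110100111001100
Gen 14 (rule 89): 110010101101111

Answer: never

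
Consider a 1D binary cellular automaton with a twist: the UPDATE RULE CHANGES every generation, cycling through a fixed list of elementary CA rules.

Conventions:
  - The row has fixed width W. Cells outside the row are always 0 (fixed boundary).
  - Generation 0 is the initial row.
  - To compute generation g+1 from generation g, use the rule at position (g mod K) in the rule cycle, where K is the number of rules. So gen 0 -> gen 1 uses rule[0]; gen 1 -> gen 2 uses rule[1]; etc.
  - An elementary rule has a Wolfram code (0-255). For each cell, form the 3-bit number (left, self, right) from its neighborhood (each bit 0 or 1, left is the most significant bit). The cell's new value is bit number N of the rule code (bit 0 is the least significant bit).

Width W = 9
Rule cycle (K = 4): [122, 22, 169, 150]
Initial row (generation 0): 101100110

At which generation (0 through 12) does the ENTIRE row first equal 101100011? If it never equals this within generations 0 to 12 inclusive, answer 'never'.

Gen 0: 101100110
Gen 1 (rule 122): 011111111
Gen 2 (rule 22): 100000000
Gen 3 (rule 169): 001111111
Gen 4 (rule 150): 010111110
Gen 5 (rule 122): 101100011
Gen 6 (rule 22): 100010100
Gen 7 (rule 169): 001001001
Gen 8 (rule 150): 011111111
Gen 9 (rule 122): 110000001
Gen 10 (rule 22): 001000011
Gen 11 (rule 169): 100011010
Gen 12 (rule 150): 110100011

Answer: 5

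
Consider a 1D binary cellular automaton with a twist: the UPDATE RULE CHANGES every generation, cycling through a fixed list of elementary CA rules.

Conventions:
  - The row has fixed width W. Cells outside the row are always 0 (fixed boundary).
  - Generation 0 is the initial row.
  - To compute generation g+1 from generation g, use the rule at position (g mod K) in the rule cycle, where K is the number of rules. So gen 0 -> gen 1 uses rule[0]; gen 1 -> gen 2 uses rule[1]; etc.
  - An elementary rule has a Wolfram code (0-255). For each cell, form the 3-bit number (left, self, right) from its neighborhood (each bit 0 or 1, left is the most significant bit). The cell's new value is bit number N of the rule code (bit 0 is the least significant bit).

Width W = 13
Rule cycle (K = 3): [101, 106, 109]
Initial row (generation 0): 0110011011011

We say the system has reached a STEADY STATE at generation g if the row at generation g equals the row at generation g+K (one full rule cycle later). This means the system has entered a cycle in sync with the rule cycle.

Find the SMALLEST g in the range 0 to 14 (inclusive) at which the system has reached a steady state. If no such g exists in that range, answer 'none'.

Answer: none

Derivation:
Gen 0: 0110011011011
Gen 1 (rule 101): 0010001101101
Gen 2 (rule 106): 0100011111110
Gen 3 (rule 109): 0101010000010
Gen 4 (rule 101): 0111110111010
Gen 5 (rule 106): 1100011101100
Gen 6 (rule 109): 1101010111101
Gen 7 (rule 101): 0111111000111
Gen 8 (rule 106): 1100001001101
Gen 9 (rule 109): 1101101001111
Gen 10 (rule 101): 0110111000001
Gen 11 (rule 106): 1111101000010
Gen 12 (rule 109): 1000111011010
Gen 13 (rule 101): 1010001101110
Gen 14 (rule 106): 0100011111010
Gen 15 (rule 109): 0101010001110
Gen 16 (rule 101): 0111110100010
Gen 17 (rule 106): 1100011000100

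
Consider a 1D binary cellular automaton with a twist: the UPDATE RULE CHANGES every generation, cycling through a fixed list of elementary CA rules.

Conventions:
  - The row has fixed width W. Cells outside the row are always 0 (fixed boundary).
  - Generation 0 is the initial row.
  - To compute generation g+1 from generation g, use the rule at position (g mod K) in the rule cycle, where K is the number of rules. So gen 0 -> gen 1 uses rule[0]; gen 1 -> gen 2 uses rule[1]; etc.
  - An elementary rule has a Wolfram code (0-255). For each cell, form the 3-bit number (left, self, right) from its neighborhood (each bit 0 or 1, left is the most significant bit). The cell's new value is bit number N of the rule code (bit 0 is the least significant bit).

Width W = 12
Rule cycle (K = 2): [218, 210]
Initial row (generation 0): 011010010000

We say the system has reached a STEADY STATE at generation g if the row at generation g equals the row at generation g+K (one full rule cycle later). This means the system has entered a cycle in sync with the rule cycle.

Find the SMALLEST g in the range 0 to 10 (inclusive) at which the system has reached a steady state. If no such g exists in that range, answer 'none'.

Gen 0: 011010010000
Gen 1 (rule 218): 111001101000
Gen 2 (rule 210): 011110100100
Gen 3 (rule 218): 111110011010
Gen 4 (rule 210): 011111101001
Gen 5 (rule 218): 111111100110
Gen 6 (rule 210): 011111111011
Gen 7 (rule 218): 111111111011
Gen 8 (rule 210): 011111111001
Gen 9 (rule 218): 111111111110
Gen 10 (rule 210): 011111111111
Gen 11 (rule 218): 111111111111
Gen 12 (rule 210): 011111111111

Answer: 10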